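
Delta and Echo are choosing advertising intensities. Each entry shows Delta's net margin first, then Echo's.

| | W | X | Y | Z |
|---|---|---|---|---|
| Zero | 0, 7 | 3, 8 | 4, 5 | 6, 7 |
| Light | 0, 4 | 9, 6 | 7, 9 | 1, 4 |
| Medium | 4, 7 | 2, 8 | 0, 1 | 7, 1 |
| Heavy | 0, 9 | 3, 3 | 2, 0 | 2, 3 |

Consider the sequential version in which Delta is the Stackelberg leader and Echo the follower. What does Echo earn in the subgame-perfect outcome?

Backward induction with Delta moving first.
- Zero: Echo compares 7, 8, 5, 7 and picks X; Delta would get 3.
- Light: Echo compares 4, 6, 9, 4 and picks Y; Delta would get 7.
- Medium: Echo compares 7, 8, 1, 1 and picks X; Delta would get 2.
- Heavy: Echo compares 9, 3, 0, 3 and picks W; Delta would get 0.
Delta's induced payoffs are 3, 7, 2, 0, so Delta commits to Light. Subgame-perfect outcome: (Light, Y) with payoffs (7, 9).

9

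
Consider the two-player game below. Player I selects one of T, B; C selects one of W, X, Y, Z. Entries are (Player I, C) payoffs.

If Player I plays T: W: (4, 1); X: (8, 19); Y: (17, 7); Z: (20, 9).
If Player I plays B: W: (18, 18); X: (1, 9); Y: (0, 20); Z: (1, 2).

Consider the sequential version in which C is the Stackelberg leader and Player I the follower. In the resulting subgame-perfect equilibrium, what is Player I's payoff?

8

Player I best-responds to each possible C move:
- W: Player I compares 4, 18 and picks B; C would get 18.
- X: Player I compares 8, 1 and picks T; C would get 19.
- Y: Player I compares 17, 0 and picks T; C would get 7.
- Z: Player I compares 20, 1 and picks T; C would get 9.
Maximizing over 18, 19, 7, 9, C chooses X. Subgame-perfect outcome: (T, X) with payoffs (8, 19).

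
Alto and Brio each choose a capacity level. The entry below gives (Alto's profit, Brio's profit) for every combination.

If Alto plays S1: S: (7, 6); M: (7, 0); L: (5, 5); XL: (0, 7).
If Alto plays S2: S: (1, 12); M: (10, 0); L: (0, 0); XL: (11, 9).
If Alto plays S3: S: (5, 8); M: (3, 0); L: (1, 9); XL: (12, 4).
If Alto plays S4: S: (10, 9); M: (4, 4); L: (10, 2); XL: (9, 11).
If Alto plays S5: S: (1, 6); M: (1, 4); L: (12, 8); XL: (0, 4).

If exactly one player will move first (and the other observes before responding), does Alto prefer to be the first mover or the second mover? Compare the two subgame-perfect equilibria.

If Alto leads: Brio's best replies are S1→XL, S2→S, S3→L, S4→XL, S5→L; Alto's induced payoffs 0, 1, 1, 9, 12; outcome (S5, L), payoffs (12, 8).
If Brio leads: Alto's best replies are S→S4, M→S2, L→S5, XL→S3; Brio's induced payoffs 9, 0, 8, 4; outcome (S4, S), payoffs (10, 9).
Alto gets 12 moving first and 10 moving second, so Alto prefers to move first.

first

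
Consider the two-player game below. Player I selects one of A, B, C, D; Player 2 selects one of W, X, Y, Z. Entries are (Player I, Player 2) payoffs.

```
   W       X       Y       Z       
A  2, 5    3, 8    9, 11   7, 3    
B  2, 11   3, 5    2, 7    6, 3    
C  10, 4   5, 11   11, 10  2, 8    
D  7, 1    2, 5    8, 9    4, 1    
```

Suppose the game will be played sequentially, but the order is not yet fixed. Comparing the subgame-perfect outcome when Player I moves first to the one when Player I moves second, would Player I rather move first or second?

If Player I leads: Player 2's best replies are A→Y, B→W, C→X, D→Y; Player I's induced payoffs 9, 2, 5, 8; outcome (A, Y), payoffs (9, 11).
If Player 2 leads: Player I's best replies are W→C, X→C, Y→C, Z→A; Player 2's induced payoffs 4, 11, 10, 3; outcome (C, X), payoffs (5, 11).
Player I gets 9 moving first and 5 moving second, so Player I prefers to move first.

first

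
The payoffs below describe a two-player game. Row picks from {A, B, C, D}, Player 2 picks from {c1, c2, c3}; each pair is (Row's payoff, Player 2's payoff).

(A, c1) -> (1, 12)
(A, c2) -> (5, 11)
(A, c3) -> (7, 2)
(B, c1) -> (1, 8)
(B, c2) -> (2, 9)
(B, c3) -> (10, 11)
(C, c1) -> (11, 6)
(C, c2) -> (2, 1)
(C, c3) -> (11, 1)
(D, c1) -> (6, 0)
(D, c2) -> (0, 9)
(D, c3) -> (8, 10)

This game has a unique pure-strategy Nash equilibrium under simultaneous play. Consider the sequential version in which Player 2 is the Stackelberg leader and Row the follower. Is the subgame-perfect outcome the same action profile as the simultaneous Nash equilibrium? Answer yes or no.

no

Backward induction with Player 2 moving first.
- c1: Row compares 1, 1, 11, 6 and picks C; Player 2 would get 6.
- c2: Row compares 5, 2, 2, 0 and picks A; Player 2 would get 11.
- c3: Row compares 7, 10, 11, 8 and picks C; Player 2 would get 1.
Among 6, 11, 1, the best is 11 at c2. Subgame-perfect outcome: (A, c2) with payoffs (5, 11).
Now find the simultaneous Nash equilibrium.
Row's best replies: c1→C; c2→A; c3→C.
Player 2's best replies: A→c1; B→c3; C→c1; D→c3.
The unique mutual best reply is (C, c1), giving (11, 6).
Sequential outcome (A, c2) differs from the Nash profile (C, c1).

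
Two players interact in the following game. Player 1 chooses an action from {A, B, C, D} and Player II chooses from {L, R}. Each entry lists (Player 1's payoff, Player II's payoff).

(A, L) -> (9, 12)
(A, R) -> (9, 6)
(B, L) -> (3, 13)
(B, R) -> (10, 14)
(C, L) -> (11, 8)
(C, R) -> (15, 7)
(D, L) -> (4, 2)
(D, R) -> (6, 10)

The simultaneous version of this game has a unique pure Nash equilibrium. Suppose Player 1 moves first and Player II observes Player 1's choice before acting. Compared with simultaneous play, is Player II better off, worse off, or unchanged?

unchanged

Solve by backward induction (Player 1 leads).
- A: Player II compares 12, 6 and picks L; Player 1 would get 9.
- B: Player II compares 13, 14 and picks R; Player 1 would get 10.
- C: Player II compares 8, 7 and picks L; Player 1 would get 11.
- D: Player II compares 2, 10 and picks R; Player 1 would get 6.
Maximizing over 9, 10, 11, 6, Player 1 chooses C. Subgame-perfect outcome: (C, L) with payoffs (11, 8).
Now find the simultaneous Nash equilibrium.
Player 1's best replies: L→C; R→C.
Player II's best replies: A→L; B→R; C→L; D→R.
Only (C, L) has each player best-responding; Nash payoffs (11, 8).
Player II earns 8 sequentially versus 8 at the Nash outcome: unchanged.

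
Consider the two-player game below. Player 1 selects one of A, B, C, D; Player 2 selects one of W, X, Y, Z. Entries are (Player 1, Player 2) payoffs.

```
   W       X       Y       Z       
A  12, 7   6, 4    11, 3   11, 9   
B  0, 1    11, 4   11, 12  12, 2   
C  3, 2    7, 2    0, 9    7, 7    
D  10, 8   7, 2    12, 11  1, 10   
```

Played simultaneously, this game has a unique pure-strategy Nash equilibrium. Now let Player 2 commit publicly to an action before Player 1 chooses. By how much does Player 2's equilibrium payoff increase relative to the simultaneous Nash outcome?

0

Player 1 best-responds to each possible Player 2 move:
- W: Player 1 compares 12, 0, 3, 10 and picks A; Player 2 would get 7.
- X: Player 1 compares 6, 11, 7, 7 and picks B; Player 2 would get 4.
- Y: Player 1 compares 11, 11, 0, 12 and picks D; Player 2 would get 11.
- Z: Player 1 compares 11, 12, 7, 1 and picks B; Player 2 would get 2.
Player 2's induced payoffs are 7, 4, 11, 2, so Player 2 commits to Y. Subgame-perfect outcome: (D, Y) with payoffs (12, 11).
Now find the simultaneous Nash equilibrium.
Player 1's best replies: W→A; X→B; Y→D; Z→B.
Player 2's best replies: A→Z; B→Y; C→Y; D→Y.
Only (D, Y) has each player best-responding; Nash payoffs (12, 11).
Player 2's commitment gain: 11 − 11 = 0.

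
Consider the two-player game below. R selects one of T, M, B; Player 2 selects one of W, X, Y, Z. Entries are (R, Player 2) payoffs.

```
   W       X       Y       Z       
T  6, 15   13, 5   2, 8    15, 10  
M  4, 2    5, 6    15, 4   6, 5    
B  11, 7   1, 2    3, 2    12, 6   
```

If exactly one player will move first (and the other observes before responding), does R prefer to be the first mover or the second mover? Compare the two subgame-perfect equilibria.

If R leads: Player 2's best replies are T→W, M→X, B→W; R's induced payoffs 6, 5, 11; outcome (B, W), payoffs (11, 7).
If Player 2 leads: R's best replies are W→B, X→T, Y→M, Z→T; Player 2's induced payoffs 7, 5, 4, 10; outcome (T, Z), payoffs (15, 10).
R gets 11 moving first and 15 moving second, so R prefers to move second.

second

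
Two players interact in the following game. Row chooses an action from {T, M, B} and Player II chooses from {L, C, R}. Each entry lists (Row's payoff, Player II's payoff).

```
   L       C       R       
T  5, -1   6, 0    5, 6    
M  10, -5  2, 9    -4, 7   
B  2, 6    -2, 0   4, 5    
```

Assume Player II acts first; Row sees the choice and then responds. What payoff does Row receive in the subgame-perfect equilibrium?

5

Work backward from Row's decision.
- L: Row compares 5, 10, 2 and picks M; Player II would get -5.
- C: Row compares 6, 2, -2 and picks T; Player II would get 0.
- R: Row compares 5, -4, 4 and picks T; Player II would get 6.
Among -5, 0, 6, the best is 6 at R. Subgame-perfect outcome: (T, R) with payoffs (5, 6).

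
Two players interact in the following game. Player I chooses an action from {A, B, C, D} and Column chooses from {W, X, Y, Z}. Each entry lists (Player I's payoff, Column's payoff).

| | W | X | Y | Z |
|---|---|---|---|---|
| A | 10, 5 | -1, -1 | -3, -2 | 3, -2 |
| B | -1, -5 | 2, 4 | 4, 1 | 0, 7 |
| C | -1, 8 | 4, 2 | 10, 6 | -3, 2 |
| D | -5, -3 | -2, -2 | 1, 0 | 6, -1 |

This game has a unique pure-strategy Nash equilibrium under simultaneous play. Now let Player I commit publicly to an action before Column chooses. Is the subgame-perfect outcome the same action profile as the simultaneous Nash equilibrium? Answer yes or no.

yes

Backward induction with Player I moving first.
- A: BR = W, leader payoff 10.
- B: BR = Z, leader payoff 0.
- C: BR = W, leader payoff -1.
- D: BR = Y, leader payoff 1.
Player I's induced payoffs are 10, 0, -1, 1, so Player I commits to A. Subgame-perfect outcome: (A, W) with payoffs (10, 5).
Now find the simultaneous Nash equilibrium.
Player I's best replies: W→A; X→C; Y→C; Z→D.
Column's best replies: A→W; B→Z; C→W; D→Y.
The unique mutual best reply is (A, W), giving (10, 5).
Sequential outcome (A, W) coincides with the Nash profile (A, W).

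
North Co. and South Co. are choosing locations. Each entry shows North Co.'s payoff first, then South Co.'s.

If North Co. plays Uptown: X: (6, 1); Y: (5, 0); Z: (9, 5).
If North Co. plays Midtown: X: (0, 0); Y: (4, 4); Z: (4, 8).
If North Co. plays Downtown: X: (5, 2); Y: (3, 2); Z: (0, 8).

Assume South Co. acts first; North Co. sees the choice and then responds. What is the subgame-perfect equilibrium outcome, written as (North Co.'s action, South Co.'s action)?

Backward induction with South Co. moving first.
- X: BR = Uptown, leader payoff 1.
- Y: BR = Uptown, leader payoff 0.
- Z: BR = Uptown, leader payoff 5.
South Co.'s induced payoffs are 1, 0, 5, so South Co. commits to Z. Subgame-perfect outcome: (Uptown, Z) with payoffs (9, 5).

(Uptown, Z)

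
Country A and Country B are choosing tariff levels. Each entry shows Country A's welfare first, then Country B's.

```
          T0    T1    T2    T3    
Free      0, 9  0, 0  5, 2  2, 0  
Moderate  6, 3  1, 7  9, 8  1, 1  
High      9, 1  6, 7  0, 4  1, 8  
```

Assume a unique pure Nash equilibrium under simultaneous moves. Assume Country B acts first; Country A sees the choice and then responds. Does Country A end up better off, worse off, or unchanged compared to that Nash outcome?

unchanged

Work backward from Country A's decision.
- T0 → Country A plays High (best of 0, 6, 9); Country B gets 1.
- T1 → Country A plays High (best of 0, 1, 6); Country B gets 7.
- T2 → Country A plays Moderate (best of 5, 9, 0); Country B gets 8.
- T3 → Country A plays Free (best of 2, 1, 1); Country B gets 0.
Maximizing over 1, 7, 8, 0, Country B chooses T2. Subgame-perfect outcome: (Moderate, T2) with payoffs (9, 8).
Under simultaneous play:
Country A's best replies: T0→High; T1→High; T2→Moderate; T3→Free.
Country B's best replies: Free→T0; Moderate→T2; High→T3.
Only (Moderate, T2) has each player best-responding; Nash payoffs (9, 8).
Country A earns 9 sequentially versus 9 at the Nash outcome: unchanged.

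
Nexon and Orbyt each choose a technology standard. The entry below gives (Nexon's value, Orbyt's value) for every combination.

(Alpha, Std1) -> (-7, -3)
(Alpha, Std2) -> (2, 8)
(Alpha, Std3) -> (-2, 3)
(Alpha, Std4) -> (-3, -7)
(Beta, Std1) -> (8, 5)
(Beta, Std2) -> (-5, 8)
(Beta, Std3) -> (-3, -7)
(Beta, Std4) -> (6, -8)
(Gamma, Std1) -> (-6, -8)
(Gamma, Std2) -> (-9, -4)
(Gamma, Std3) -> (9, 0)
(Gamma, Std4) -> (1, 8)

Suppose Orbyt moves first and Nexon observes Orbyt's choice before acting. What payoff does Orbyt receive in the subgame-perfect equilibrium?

Solve by backward induction (Orbyt leads).
- Std1: Nexon compares -7, 8, -6 and picks Beta; Orbyt would get 5.
- Std2: Nexon compares 2, -5, -9 and picks Alpha; Orbyt would get 8.
- Std3: Nexon compares -2, -3, 9 and picks Gamma; Orbyt would get 0.
- Std4: Nexon compares -3, 6, 1 and picks Beta; Orbyt would get -8.
Maximizing over 5, 8, 0, -8, Orbyt chooses Std2. Subgame-perfect outcome: (Alpha, Std2) with payoffs (2, 8).

8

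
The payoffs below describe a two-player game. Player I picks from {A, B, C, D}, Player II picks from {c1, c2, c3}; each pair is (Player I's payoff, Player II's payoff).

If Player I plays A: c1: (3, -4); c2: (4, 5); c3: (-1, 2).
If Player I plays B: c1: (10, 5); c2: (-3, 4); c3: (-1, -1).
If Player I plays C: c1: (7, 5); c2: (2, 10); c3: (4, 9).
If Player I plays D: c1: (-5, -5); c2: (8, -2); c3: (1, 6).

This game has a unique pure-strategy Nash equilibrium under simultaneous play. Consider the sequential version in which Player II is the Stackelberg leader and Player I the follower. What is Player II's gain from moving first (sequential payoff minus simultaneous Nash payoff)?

Backward induction with Player II moving first.
- c1 → Player I plays B (best of 3, 10, 7, -5); Player II gets 5.
- c2 → Player I plays D (best of 4, -3, 2, 8); Player II gets -2.
- c3 → Player I plays C (best of -1, -1, 4, 1); Player II gets 9.
Maximizing over 5, -2, 9, Player II chooses c3. Subgame-perfect outcome: (C, c3) with payoffs (4, 9).
Under simultaneous play:
Player I's best replies: c1→B; c2→D; c3→C.
Player II's best replies: A→c2; B→c1; C→c2; D→c3.
Only (B, c1) has each player best-responding; Nash payoffs (10, 5).
Player II's commitment gain: 9 − 5 = 4.

4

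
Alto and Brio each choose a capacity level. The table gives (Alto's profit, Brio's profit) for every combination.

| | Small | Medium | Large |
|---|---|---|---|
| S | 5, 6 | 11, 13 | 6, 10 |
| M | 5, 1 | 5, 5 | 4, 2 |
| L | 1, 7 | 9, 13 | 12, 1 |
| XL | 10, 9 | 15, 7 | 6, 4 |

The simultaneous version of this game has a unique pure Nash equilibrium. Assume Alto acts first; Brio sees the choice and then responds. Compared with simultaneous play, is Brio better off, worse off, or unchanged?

better off

Work backward from Brio's decision.
- S: Brio compares 6, 13, 10 and picks Medium; Alto would get 11.
- M: Brio compares 1, 5, 2 and picks Medium; Alto would get 5.
- L: Brio compares 7, 13, 1 and picks Medium; Alto would get 9.
- XL: Brio compares 9, 7, 4 and picks Small; Alto would get 10.
Maximizing over 11, 5, 9, 10, Alto chooses S. Subgame-perfect outcome: (S, Medium) with payoffs (11, 13).
For the simultaneous game, intersect best replies.
Alto's best replies: Small→XL; Medium→XL; Large→L.
Brio's best replies: S→Medium; M→Medium; L→Medium; XL→Small.
Only (XL, Small) has each player best-responding; Nash payoffs (10, 9).
Brio earns 13 sequentially versus 9 at the Nash outcome: better off.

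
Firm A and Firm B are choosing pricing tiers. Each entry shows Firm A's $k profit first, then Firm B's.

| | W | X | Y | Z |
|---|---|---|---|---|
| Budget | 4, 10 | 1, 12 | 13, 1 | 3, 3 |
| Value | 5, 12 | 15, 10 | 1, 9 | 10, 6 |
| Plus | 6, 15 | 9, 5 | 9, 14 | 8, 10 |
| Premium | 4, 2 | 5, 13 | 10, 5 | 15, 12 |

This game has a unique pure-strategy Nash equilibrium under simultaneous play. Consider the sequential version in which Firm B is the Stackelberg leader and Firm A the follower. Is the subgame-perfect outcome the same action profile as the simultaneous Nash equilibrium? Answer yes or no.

yes

Firm A best-responds to each possible Firm B move:
- W → Firm A plays Plus (best of 4, 5, 6, 4); Firm B gets 15.
- X → Firm A plays Value (best of 1, 15, 9, 5); Firm B gets 10.
- Y → Firm A plays Budget (best of 13, 1, 9, 10); Firm B gets 1.
- Z → Firm A plays Premium (best of 3, 10, 8, 15); Firm B gets 12.
Among 15, 10, 1, 12, the best is 15 at W. Subgame-perfect outcome: (Plus, W) with payoffs (6, 15).
Under simultaneous play:
Firm A's best replies: W→Plus; X→Value; Y→Budget; Z→Premium.
Firm B's best replies: Budget→X; Value→W; Plus→W; Premium→X.
The unique mutual best reply is (Plus, W), giving (6, 15).
Sequential outcome (Plus, W) coincides with the Nash profile (Plus, W).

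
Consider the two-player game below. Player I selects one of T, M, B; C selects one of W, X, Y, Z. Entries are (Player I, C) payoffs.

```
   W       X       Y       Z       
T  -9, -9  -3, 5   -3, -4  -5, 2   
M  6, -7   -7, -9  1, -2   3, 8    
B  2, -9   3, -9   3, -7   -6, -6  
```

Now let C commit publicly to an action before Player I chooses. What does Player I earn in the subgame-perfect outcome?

3

Work backward from Player I's decision.
- W: BR = M, leader payoff -7.
- X: BR = B, leader payoff -9.
- Y: BR = B, leader payoff -7.
- Z: BR = M, leader payoff 8.
Maximizing over -7, -9, -7, 8, C chooses Z. Subgame-perfect outcome: (M, Z) with payoffs (3, 8).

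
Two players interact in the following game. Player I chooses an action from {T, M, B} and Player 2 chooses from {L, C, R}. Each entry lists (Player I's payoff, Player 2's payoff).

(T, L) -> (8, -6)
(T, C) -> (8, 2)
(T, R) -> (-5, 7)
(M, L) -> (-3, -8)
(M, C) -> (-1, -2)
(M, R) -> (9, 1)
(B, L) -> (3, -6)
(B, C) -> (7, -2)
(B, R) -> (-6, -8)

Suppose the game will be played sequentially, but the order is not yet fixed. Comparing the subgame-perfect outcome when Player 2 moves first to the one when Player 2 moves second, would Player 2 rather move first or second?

first

If Player I leads: Player 2's best replies are T→R, M→R, B→C; Player I's induced payoffs -5, 9, 7; outcome (M, R), payoffs (9, 1).
If Player 2 leads: Player I's best replies are L→T, C→T, R→M; Player 2's induced payoffs -6, 2, 1; outcome (T, C), payoffs (8, 2).
Player 2 gets 2 moving first and 1 moving second, so Player 2 prefers to move first.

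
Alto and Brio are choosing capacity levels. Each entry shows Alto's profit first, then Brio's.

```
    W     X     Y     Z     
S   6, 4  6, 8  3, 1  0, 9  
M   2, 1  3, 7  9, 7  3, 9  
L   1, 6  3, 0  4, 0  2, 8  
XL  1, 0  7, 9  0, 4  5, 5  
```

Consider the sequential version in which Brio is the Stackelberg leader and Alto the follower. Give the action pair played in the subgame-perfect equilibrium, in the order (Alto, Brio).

Solve by backward induction (Brio leads).
- W → Alto plays S (best of 6, 2, 1, 1); Brio gets 4.
- X → Alto plays XL (best of 6, 3, 3, 7); Brio gets 9.
- Y → Alto plays M (best of 3, 9, 4, 0); Brio gets 7.
- Z → Alto plays XL (best of 0, 3, 2, 5); Brio gets 5.
Among 4, 9, 7, 5, the best is 9 at X. Subgame-perfect outcome: (XL, X) with payoffs (7, 9).

(XL, X)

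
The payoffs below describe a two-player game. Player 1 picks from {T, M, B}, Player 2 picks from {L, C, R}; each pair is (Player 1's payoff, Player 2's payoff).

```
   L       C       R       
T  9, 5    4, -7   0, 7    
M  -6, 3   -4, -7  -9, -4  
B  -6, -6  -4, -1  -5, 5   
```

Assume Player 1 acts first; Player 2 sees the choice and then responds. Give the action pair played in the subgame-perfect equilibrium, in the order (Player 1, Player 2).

Work backward from Player 2's decision.
- T: BR = R, leader payoff 0.
- M: BR = L, leader payoff -6.
- B: BR = R, leader payoff -5.
Among 0, -6, -5, the best is 0 at T. Subgame-perfect outcome: (T, R) with payoffs (0, 7).

(T, R)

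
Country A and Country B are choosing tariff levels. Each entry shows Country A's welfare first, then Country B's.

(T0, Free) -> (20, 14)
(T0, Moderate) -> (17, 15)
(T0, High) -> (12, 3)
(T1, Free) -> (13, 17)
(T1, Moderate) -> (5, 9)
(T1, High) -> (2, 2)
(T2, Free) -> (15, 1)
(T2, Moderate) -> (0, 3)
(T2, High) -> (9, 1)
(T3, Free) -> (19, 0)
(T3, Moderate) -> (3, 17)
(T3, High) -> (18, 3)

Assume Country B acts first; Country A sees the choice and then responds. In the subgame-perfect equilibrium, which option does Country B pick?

Work backward from Country A's decision.
- Free → Country A plays T0 (best of 20, 13, 15, 19); Country B gets 14.
- Moderate → Country A plays T0 (best of 17, 5, 0, 3); Country B gets 15.
- High → Country A plays T3 (best of 12, 2, 9, 18); Country B gets 3.
Among 14, 15, 3, the best is 15 at Moderate. Subgame-perfect outcome: (T0, Moderate) with payoffs (17, 15).

Moderate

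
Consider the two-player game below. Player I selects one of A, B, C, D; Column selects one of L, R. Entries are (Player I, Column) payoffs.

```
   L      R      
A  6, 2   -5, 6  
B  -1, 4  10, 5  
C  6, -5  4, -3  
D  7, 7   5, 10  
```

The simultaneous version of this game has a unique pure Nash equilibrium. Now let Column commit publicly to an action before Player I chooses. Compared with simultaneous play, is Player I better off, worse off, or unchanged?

Solve by backward induction (Column leads).
- L: BR = D, leader payoff 7.
- R: BR = B, leader payoff 5.
Maximizing over 7, 5, Column chooses L. Subgame-perfect outcome: (D, L) with payoffs (7, 7).
Under simultaneous play:
Player I's best replies: L→D; R→B.
Column's best replies: A→R; B→R; C→R; D→R.
The unique mutual best reply is (B, R), giving (10, 5).
Player I earns 7 sequentially versus 10 at the Nash outcome: worse off.

worse off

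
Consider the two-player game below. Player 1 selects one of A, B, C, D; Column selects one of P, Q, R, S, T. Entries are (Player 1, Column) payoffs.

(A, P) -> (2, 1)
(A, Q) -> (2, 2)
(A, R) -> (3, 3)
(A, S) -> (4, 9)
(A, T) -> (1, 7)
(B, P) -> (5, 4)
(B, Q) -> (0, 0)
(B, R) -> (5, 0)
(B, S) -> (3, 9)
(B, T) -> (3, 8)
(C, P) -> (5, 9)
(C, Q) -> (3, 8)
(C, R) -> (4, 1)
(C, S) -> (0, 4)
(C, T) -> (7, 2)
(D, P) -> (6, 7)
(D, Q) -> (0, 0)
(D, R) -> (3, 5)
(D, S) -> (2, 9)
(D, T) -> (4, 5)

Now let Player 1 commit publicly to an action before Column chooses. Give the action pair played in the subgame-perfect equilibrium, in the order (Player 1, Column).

Column best-responds to each possible Player 1 move:
- A: BR = S, leader payoff 4.
- B: BR = S, leader payoff 3.
- C: BR = P, leader payoff 5.
- D: BR = S, leader payoff 2.
Player 1's induced payoffs are 4, 3, 5, 2, so Player 1 commits to C. Subgame-perfect outcome: (C, P) with payoffs (5, 9).

(C, P)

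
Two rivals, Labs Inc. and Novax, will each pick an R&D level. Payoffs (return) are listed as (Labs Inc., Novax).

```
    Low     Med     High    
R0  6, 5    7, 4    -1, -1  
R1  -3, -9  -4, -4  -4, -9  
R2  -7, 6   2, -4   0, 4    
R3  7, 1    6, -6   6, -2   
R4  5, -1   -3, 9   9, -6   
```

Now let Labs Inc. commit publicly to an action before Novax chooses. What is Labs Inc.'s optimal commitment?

R3

Novax best-responds to each possible Labs Inc. move:
- R0: Novax compares 5, 4, -1 and picks Low; Labs Inc. would get 6.
- R1: Novax compares -9, -4, -9 and picks Med; Labs Inc. would get -4.
- R2: Novax compares 6, -4, 4 and picks Low; Labs Inc. would get -7.
- R3: Novax compares 1, -6, -2 and picks Low; Labs Inc. would get 7.
- R4: Novax compares -1, 9, -6 and picks Med; Labs Inc. would get -3.
Labs Inc.'s induced payoffs are 6, -4, -7, 7, -3, so Labs Inc. commits to R3. Subgame-perfect outcome: (R3, Low) with payoffs (7, 1).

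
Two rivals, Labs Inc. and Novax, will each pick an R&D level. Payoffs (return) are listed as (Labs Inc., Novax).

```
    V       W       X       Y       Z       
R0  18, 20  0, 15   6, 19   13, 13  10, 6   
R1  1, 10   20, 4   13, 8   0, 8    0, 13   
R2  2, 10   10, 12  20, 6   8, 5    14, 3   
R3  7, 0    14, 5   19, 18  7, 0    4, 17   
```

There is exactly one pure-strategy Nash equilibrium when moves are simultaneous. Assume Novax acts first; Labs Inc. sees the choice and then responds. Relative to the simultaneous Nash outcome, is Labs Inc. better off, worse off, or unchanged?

Solve by backward induction (Novax leads).
- V: BR = R0, leader payoff 20.
- W: BR = R1, leader payoff 4.
- X: BR = R2, leader payoff 6.
- Y: BR = R0, leader payoff 13.
- Z: BR = R2, leader payoff 3.
Among 20, 4, 6, 13, 3, the best is 20 at V. Subgame-perfect outcome: (R0, V) with payoffs (18, 20).
For the simultaneous game, intersect best replies.
Labs Inc.'s best replies: V→R0; W→R1; X→R2; Y→R0; Z→R2.
Novax's best replies: R0→V; R1→Z; R2→W; R3→X.
The unique mutual best reply is (R0, V), giving (18, 20).
Labs Inc. earns 18 sequentially versus 18 at the Nash outcome: unchanged.

unchanged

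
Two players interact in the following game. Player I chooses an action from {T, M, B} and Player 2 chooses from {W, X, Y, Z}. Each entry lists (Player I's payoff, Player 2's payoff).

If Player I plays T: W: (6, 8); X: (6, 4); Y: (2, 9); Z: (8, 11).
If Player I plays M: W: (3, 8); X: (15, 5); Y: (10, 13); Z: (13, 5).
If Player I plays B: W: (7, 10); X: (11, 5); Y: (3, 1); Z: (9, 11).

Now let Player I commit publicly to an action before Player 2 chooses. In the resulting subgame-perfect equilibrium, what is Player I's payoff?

10

Solve by backward induction (Player I leads).
- T: BR = Z, leader payoff 8.
- M: BR = Y, leader payoff 10.
- B: BR = Z, leader payoff 9.
Among 8, 10, 9, the best is 10 at M. Subgame-perfect outcome: (M, Y) with payoffs (10, 13).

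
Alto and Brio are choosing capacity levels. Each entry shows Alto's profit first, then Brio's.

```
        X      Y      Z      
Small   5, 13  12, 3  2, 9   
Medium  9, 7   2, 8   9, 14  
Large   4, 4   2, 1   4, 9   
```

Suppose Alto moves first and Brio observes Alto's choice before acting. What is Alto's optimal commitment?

Brio best-responds to each possible Alto move:
- Small: Brio compares 13, 3, 9 and picks X; Alto would get 5.
- Medium: Brio compares 7, 8, 14 and picks Z; Alto would get 9.
- Large: Brio compares 4, 1, 9 and picks Z; Alto would get 4.
Maximizing over 5, 9, 4, Alto chooses Medium. Subgame-perfect outcome: (Medium, Z) with payoffs (9, 14).

Medium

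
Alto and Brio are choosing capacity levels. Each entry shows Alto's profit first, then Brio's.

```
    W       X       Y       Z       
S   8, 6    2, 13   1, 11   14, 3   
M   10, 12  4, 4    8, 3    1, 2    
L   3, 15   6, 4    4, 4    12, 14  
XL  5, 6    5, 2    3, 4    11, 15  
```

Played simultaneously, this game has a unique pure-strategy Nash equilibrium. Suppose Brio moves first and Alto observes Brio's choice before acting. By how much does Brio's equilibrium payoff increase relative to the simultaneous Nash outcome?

Backward induction with Brio moving first.
- W: Alto compares 8, 10, 3, 5 and picks M; Brio would get 12.
- X: Alto compares 2, 4, 6, 5 and picks L; Brio would get 4.
- Y: Alto compares 1, 8, 4, 3 and picks M; Brio would get 3.
- Z: Alto compares 14, 1, 12, 11 and picks S; Brio would get 3.
Brio's induced payoffs are 12, 4, 3, 3, so Brio commits to W. Subgame-perfect outcome: (M, W) with payoffs (10, 12).
Under simultaneous play:
Alto's best replies: W→M; X→L; Y→M; Z→S.
Brio's best replies: S→X; M→W; L→W; XL→Z.
The unique mutual best reply is (M, W), giving (10, 12).
Brio's commitment gain: 12 − 12 = 0.

0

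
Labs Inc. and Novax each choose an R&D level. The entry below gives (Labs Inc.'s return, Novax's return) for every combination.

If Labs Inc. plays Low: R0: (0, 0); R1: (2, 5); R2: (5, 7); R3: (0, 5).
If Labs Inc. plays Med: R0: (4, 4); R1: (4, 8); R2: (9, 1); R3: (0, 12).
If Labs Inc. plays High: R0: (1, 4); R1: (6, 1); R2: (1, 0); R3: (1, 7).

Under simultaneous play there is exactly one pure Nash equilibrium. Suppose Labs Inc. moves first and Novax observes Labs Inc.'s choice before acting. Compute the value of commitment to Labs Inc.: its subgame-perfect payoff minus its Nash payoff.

Backward induction with Labs Inc. moving first.
- Low → Novax plays R2 (best of 0, 5, 7, 5); Labs Inc. gets 5.
- Med → Novax plays R3 (best of 4, 8, 1, 12); Labs Inc. gets 0.
- High → Novax plays R3 (best of 4, 1, 0, 7); Labs Inc. gets 1.
Labs Inc.'s induced payoffs are 5, 0, 1, so Labs Inc. commits to Low. Subgame-perfect outcome: (Low, R2) with payoffs (5, 7).
For the simultaneous game, intersect best replies.
Labs Inc.'s best replies: R0→Med; R1→High; R2→Med; R3→High.
Novax's best replies: Low→R2; Med→R3; High→R3.
Only (High, R3) has each player best-responding; Nash payoffs (1, 7).
Labs Inc.'s commitment gain: 5 − 1 = 4.

4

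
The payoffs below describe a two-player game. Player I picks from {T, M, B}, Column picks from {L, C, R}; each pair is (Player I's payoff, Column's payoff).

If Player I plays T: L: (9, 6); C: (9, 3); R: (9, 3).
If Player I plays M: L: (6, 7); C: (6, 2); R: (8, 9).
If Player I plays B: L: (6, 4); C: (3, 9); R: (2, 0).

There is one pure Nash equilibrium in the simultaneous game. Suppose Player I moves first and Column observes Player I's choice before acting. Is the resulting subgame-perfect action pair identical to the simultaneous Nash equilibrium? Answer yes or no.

Column best-responds to each possible Player I move:
- T: Column compares 6, 3, 3 and picks L; Player I would get 9.
- M: Column compares 7, 2, 9 and picks R; Player I would get 8.
- B: Column compares 4, 9, 0 and picks C; Player I would get 3.
Player I's induced payoffs are 9, 8, 3, so Player I commits to T. Subgame-perfect outcome: (T, L) with payoffs (9, 6).
Now find the simultaneous Nash equilibrium.
Player I's best replies: L→T; C→T; R→T.
Column's best replies: T→L; M→R; B→C.
Only (T, L) has each player best-responding; Nash payoffs (9, 6).
Sequential outcome (T, L) coincides with the Nash profile (T, L).

yes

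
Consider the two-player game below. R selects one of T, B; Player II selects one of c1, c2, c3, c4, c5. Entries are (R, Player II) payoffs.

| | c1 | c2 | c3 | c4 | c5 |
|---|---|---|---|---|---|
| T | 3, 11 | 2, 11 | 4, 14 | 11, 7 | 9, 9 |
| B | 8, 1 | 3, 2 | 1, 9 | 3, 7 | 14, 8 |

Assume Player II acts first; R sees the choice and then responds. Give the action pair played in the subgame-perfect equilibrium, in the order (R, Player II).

R best-responds to each possible Player II move:
- c1 → R plays B (best of 3, 8); Player II gets 1.
- c2 → R plays B (best of 2, 3); Player II gets 2.
- c3 → R plays T (best of 4, 1); Player II gets 14.
- c4 → R plays T (best of 11, 3); Player II gets 7.
- c5 → R plays B (best of 9, 14); Player II gets 8.
Maximizing over 1, 2, 14, 7, 8, Player II chooses c3. Subgame-perfect outcome: (T, c3) with payoffs (4, 14).

(T, c3)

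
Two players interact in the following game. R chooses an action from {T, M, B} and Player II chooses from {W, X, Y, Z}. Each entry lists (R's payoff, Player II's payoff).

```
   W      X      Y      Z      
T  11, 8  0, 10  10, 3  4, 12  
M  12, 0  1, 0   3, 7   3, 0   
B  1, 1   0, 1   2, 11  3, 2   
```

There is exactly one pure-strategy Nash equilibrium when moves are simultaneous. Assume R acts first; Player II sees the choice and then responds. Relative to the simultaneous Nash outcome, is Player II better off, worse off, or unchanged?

Player II best-responds to each possible R move:
- T → Player II plays Z (best of 8, 10, 3, 12); R gets 4.
- M → Player II plays Y (best of 0, 0, 7, 0); R gets 3.
- B → Player II plays Y (best of 1, 1, 11, 2); R gets 2.
Among 4, 3, 2, the best is 4 at T. Subgame-perfect outcome: (T, Z) with payoffs (4, 12).
For the simultaneous game, intersect best replies.
R's best replies: W→M; X→M; Y→T; Z→T.
Player II's best replies: T→Z; M→Y; B→Y.
Only (T, Z) has each player best-responding; Nash payoffs (4, 12).
Player II earns 12 sequentially versus 12 at the Nash outcome: unchanged.

unchanged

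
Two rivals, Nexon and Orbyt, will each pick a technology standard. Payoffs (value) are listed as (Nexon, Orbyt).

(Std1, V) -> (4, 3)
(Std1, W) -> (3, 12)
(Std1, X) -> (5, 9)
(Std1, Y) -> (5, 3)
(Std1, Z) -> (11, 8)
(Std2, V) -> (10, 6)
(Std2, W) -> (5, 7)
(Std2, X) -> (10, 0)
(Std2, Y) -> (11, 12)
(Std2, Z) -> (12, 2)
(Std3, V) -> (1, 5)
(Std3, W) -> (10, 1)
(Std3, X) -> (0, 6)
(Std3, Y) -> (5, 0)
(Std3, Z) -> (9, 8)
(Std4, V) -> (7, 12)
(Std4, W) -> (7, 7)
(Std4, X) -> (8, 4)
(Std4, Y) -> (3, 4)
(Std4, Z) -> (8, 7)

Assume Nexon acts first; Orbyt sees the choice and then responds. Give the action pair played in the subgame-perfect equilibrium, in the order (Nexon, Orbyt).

(Std2, Y)

Backward induction with Nexon moving first.
- Std1: BR = W, leader payoff 3.
- Std2: BR = Y, leader payoff 11.
- Std3: BR = Z, leader payoff 9.
- Std4: BR = V, leader payoff 7.
Nexon's induced payoffs are 3, 11, 9, 7, so Nexon commits to Std2. Subgame-perfect outcome: (Std2, Y) with payoffs (11, 12).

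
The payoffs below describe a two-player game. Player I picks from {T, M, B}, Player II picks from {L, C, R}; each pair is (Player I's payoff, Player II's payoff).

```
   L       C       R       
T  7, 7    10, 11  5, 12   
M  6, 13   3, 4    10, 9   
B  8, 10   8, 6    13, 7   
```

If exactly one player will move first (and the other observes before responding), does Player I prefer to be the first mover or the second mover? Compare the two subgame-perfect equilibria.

second

If Player I leads: Player II's best replies are T→R, M→L, B→L; Player I's induced payoffs 5, 6, 8; outcome (B, L), payoffs (8, 10).
If Player II leads: Player I's best replies are L→B, C→T, R→B; Player II's induced payoffs 10, 11, 7; outcome (T, C), payoffs (10, 11).
Player I gets 8 moving first and 10 moving second, so Player I prefers to move second.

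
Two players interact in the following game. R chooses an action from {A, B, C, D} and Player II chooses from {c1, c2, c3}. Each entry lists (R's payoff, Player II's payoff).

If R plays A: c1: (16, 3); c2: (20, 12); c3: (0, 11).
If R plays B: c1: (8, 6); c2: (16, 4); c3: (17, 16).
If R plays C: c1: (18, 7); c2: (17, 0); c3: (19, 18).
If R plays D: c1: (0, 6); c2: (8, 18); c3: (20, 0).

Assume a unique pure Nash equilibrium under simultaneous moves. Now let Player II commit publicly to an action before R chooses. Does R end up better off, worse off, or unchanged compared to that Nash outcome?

Backward induction with Player II moving first.
- c1: BR = C, leader payoff 7.
- c2: BR = A, leader payoff 12.
- c3: BR = D, leader payoff 0.
Maximizing over 7, 12, 0, Player II chooses c2. Subgame-perfect outcome: (A, c2) with payoffs (20, 12).
Now find the simultaneous Nash equilibrium.
R's best replies: c1→C; c2→A; c3→D.
Player II's best replies: A→c2; B→c3; C→c3; D→c2.
Only (A, c2) has each player best-responding; Nash payoffs (20, 12).
R earns 20 sequentially versus 20 at the Nash outcome: unchanged.

unchanged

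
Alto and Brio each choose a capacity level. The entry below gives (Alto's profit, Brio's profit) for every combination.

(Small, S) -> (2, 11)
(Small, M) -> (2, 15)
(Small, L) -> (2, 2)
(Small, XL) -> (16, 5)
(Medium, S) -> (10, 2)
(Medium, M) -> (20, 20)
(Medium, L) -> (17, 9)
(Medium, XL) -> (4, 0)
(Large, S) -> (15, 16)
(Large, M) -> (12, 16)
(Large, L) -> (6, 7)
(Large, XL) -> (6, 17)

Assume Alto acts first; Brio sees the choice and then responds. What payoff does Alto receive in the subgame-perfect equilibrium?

Brio best-responds to each possible Alto move:
- Small → Brio plays M (best of 11, 15, 2, 5); Alto gets 2.
- Medium → Brio plays M (best of 2, 20, 9, 0); Alto gets 20.
- Large → Brio plays XL (best of 16, 16, 7, 17); Alto gets 6.
Alto's induced payoffs are 2, 20, 6, so Alto commits to Medium. Subgame-perfect outcome: (Medium, M) with payoffs (20, 20).

20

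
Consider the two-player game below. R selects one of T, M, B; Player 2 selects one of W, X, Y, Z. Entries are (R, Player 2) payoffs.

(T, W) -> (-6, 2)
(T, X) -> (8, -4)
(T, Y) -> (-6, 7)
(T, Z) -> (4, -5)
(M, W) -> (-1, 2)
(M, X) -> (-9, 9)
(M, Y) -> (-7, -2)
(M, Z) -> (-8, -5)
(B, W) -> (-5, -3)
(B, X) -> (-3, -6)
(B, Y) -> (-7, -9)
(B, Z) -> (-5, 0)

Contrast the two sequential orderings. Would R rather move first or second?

first

If R leads: Player 2's best replies are T→Y, M→X, B→Z; R's induced payoffs -6, -9, -5; outcome (B, Z), payoffs (-5, 0).
If Player 2 leads: R's best replies are W→M, X→T, Y→T, Z→T; Player 2's induced payoffs 2, -4, 7, -5; outcome (T, Y), payoffs (-6, 7).
R gets -5 moving first and -6 moving second, so R prefers to move first.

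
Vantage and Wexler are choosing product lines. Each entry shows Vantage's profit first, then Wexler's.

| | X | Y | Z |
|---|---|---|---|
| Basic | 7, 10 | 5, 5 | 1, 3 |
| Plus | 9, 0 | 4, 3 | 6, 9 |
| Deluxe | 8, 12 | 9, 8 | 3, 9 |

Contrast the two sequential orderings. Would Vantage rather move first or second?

first

If Vantage leads: Wexler's best replies are Basic→X, Plus→Z, Deluxe→X; Vantage's induced payoffs 7, 6, 8; outcome (Deluxe, X), payoffs (8, 12).
If Wexler leads: Vantage's best replies are X→Plus, Y→Deluxe, Z→Plus; Wexler's induced payoffs 0, 8, 9; outcome (Plus, Z), payoffs (6, 9).
Vantage gets 8 moving first and 6 moving second, so Vantage prefers to move first.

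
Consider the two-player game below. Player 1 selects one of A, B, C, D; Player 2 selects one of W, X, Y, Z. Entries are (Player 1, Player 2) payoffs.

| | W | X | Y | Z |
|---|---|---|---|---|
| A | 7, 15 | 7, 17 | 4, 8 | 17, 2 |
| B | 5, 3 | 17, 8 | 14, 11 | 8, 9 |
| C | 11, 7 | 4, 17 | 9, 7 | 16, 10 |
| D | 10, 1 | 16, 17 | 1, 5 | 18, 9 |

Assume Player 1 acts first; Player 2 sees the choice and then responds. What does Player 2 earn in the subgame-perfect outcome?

Work backward from Player 2's decision.
- A: BR = X, leader payoff 7.
- B: BR = Y, leader payoff 14.
- C: BR = X, leader payoff 4.
- D: BR = X, leader payoff 16.
Among 7, 14, 4, 16, the best is 16 at D. Subgame-perfect outcome: (D, X) with payoffs (16, 17).

17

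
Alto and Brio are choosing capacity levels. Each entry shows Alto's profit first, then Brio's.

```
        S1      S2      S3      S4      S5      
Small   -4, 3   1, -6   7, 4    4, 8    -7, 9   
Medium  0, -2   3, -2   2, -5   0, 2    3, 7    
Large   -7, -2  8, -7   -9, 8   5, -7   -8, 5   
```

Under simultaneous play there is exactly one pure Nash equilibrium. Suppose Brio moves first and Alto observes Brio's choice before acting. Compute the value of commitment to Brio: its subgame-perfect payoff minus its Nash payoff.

0

Alto best-responds to each possible Brio move:
- S1 → Alto plays Medium (best of -4, 0, -7); Brio gets -2.
- S2 → Alto plays Large (best of 1, 3, 8); Brio gets -7.
- S3 → Alto plays Small (best of 7, 2, -9); Brio gets 4.
- S4 → Alto plays Large (best of 4, 0, 5); Brio gets -7.
- S5 → Alto plays Medium (best of -7, 3, -8); Brio gets 7.
Brio's induced payoffs are -2, -7, 4, -7, 7, so Brio commits to S5. Subgame-perfect outcome: (Medium, S5) with payoffs (3, 7).
Under simultaneous play:
Alto's best replies: S1→Medium; S2→Large; S3→Small; S4→Large; S5→Medium.
Brio's best replies: Small→S5; Medium→S5; Large→S3.
Only (Medium, S5) has each player best-responding; Nash payoffs (3, 7).
Brio's commitment gain: 7 − 7 = 0.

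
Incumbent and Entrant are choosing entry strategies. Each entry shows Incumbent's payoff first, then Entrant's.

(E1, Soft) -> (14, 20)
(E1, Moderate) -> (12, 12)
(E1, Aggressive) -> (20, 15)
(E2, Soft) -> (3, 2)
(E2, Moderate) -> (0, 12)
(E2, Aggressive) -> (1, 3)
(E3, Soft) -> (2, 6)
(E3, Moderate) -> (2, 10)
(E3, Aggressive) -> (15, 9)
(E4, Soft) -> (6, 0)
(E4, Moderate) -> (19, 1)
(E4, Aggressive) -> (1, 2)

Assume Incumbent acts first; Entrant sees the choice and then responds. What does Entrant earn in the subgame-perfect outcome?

Backward induction with Incumbent moving first.
- E1: Entrant compares 20, 12, 15 and picks Soft; Incumbent would get 14.
- E2: Entrant compares 2, 12, 3 and picks Moderate; Incumbent would get 0.
- E3: Entrant compares 6, 10, 9 and picks Moderate; Incumbent would get 2.
- E4: Entrant compares 0, 1, 2 and picks Aggressive; Incumbent would get 1.
Among 14, 0, 2, 1, the best is 14 at E1. Subgame-perfect outcome: (E1, Soft) with payoffs (14, 20).

20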